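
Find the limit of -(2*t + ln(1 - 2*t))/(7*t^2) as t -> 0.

Direct substitution gives 0/0.
Apply L'Hôpital: lim (2 - 2/(1 - 2*t))/(-14*t), still 0/0.
After 2 applications of L'Hôpital's rule the quotient is (-4/(1 - 2*t)^2)/(-14); substituting t = 0 gives 2/7.

2/7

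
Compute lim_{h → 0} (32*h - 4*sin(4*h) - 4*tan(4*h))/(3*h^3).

-128/9

Substitution gives 0/0 (the numerator vanishes to order 3).
Expand each term to order h^3: the coefficient of h^3 in -4·sin(4h) is 128/3 and in -4·tan(4h) is -256/3.
Lower-order terms cancel with the polynomial part, so the numerator is (-128/3)·h^3 + o(h^3), and the limit is (-128/3)/(3) = -128/9.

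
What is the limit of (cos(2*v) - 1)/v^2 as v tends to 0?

Direct substitution gives 0/0.
Apply L'Hôpital: lim (-2*sin(2*v))/(2*v), still 0/0.
After 2 applications of L'Hôpital's rule the quotient is (-4*cos(2*v))/(2); substituting v = 0 gives -2.

-2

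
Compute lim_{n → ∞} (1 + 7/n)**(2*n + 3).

The base → 1 and the exponent → ∞: a 1^∞ form.
Take logarithms: (2n + 3)·ln(1 + 7/n). Since ln(1+u) ~ u for small u, this behaves like (2n)·(7/n) → 14.
So the limit is e^(14).

e^(14)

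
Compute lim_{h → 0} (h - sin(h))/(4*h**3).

Direct substitution gives 0/0.
Apply L'Hôpital: lim (1 - cos(h))/(12*h^2), still 0/0.
Apply L'Hôpital: lim (sin(h))/(24*h), still 0/0.
After 3 applications of L'Hôpital's rule the quotient is (cos(h))/(24); substituting h = 0 gives 1/24.

1/24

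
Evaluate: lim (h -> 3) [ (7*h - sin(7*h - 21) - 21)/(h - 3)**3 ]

343/6

Direct substitution gives 0/0.
Apply L'Hôpital: lim (7 - 7*cos(7*h - 21))/(3*(h - 3)^2), still 0/0.
Apply L'Hôpital: lim (49*sin(7*h - 21))/(6*h - 18), still 0/0.
After 3 applications of L'Hôpital's rule the quotient is (343*cos(7*h - 21))/(6); substituting h = 3 gives 343/6.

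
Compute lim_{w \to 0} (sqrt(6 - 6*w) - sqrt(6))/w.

-√(6)/2

A 0/0 form; rationalise with √(6 - 6w) + √6. This collapses the numerator to -6w, leaving -6/(√(6 - 6w) + √6) → -6/(2√6) = -√(6)/2.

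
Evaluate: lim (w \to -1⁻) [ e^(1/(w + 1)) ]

As w → -1⁻, 1/(w + 1) → −∞, so e^(1/(w + 1)) → 0.

0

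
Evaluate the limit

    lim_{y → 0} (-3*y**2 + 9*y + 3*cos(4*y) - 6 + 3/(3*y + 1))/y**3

Substitution gives 0/0 (the numerator vanishes to order 3).
Expand each term to order y^3: the coefficient of y^3 in 3·cos(4y) is 0 and in 3·1/(1 + 3y) is -81.
Lower-order terms cancel with the polynomial part, so the numerator is (-81)·y^3 + o(y^3), and the limit is (-81)/(1) = -81.

-81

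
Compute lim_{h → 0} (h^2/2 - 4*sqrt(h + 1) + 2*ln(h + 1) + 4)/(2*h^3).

5/24

Substitution gives 0/0 (the numerator vanishes to order 3).
Expand each term to order h^3: the coefficient of h^3 in -4·√(1 + h) is -1/4 and in 2·ln(1 + h) is 2/3.
Lower-order terms cancel with the polynomial part, so the numerator is (5/12)·h^3 + o(h^3), and the limit is (5/12)/(2) = 5/24.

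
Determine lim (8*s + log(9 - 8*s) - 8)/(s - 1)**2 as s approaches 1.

Direct substitution gives 0/0.
Apply L'Hôpital: lim (8 - 8/(9 - 8*s))/(2*s - 2), still 0/0.
After 2 applications of L'Hôpital's rule the quotient is (-64/(9 - 8*s)^2)/(2); substituting s = 1 gives -32.

-32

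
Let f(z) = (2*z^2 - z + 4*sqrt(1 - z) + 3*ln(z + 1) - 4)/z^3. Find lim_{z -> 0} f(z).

3/4

Substitution gives 0/0; apply L'Hôpital's rule 3 times.
After differentiating numerator and denominator 3 times the quotient is (6/(z + 1)^3 - 3/(2*(1 - z)^(5/2)))/(6); at z = 0 this is 3/4.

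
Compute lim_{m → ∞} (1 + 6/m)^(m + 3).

Write it as [(1 + 6/m)^m]^(1) · (1 + 6/m)^(3). The bracketed term tends to e^(6) and the second factor to 1, so the limit is e^(6).

e^(6)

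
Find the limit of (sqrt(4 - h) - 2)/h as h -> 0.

-1/4

A 0/0 form; rationalise with √(4 - h) + √4. This collapses the numerator to -h, leaving -1/(√(4 - h) + √4) → -1/(2√4) = -1/4.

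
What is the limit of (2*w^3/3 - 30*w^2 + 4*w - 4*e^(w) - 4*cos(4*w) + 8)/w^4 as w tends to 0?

-257/6

Substitution gives 0/0 (the numerator vanishes to order 4).
Expand each term to order w^4: the coefficient of w^4 in -4·cos(4w) is -128/3 and in -4·e^(w) is -1/6.
Lower-order terms cancel with the polynomial part, so the numerator is (-257/6)·w^4 + o(w^4), and the limit is (-257/6)/(1) = -257/6.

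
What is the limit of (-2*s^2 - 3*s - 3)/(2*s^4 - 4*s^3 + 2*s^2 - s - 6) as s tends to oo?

0

The denominator has degree 4 and the numerator degree 2. Dividing numerator and denominator by s^4 sends every term to 0 except the leading denominator term, so the limit is 0.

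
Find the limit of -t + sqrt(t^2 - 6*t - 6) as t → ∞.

-3

An ∞ − ∞ form. Rationalising with the conjugate, the difference becomes (-6t - 6) / (√(t^2 - 6*t - 6) + t).
For large t the denominator behaves like 2·t, so the quotient tends to -6/2 = -3.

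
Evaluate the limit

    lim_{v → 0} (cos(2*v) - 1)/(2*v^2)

-1

Direct substitution gives 0/0.
Apply L'Hôpital: lim (-2*sin(2*v))/(4*v), still 0/0.
After 2 applications of L'Hôpital's rule the quotient is (-4*cos(2*v))/(4); substituting v = 0 gives -1.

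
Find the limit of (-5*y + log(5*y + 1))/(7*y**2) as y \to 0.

Direct substitution gives 0/0.
Apply L'Hôpital: lim (-5 + 5/(5*y + 1))/(14*y), still 0/0.
After 2 applications of L'Hôpital's rule the quotient is (-25/(5*y + 1)^2)/(14); substituting y = 0 gives -25/14.

-25/14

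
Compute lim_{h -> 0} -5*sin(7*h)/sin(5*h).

-7

Substitution gives 0/0.
Divide numerator and denominator by h: sin(7h)/h → 7 and sin(5h)/h → 5, so the limit is -5·7/5 = -7.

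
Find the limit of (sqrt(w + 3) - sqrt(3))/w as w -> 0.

A 0/0 form; rationalise with √(3 + w) + √3. This collapses the numerator to w, leaving 1/(√(3 + w) + √3) → 1/(2√3) = √(3)/6.

√(3)/6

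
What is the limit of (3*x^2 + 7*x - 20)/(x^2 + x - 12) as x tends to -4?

17/7

At x = -4 both the top and bottom vanish — a removable singularity. Factoring out (x + 4) from each leaves (3*x - 5)/(x - 3), which at x = -4 equals 17/7.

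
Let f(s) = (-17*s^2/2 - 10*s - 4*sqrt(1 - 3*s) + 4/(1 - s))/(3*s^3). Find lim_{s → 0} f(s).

43/12

Substitution gives 0/0 (the numerator vanishes to order 3).
Expand each term to order s^3: the coefficient of s^3 in 4·1/(1 - s) is 4 and in -4·√(1 - 3s) is 27/4.
Lower-order terms cancel with the polynomial part, so the numerator is (43/4)·s^3 + o(s^3), and the limit is (43/4)/(3) = 43/12.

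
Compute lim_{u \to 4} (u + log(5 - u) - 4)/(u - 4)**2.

Direct substitution gives 0/0.
Apply L'Hôpital: lim (1 - 1/(5 - u))/(2*u - 8), still 0/0.
After 2 applications of L'Hôpital's rule the quotient is (-1/(5 - u)^2)/(2); substituting u = 4 gives -1/2.

-1/2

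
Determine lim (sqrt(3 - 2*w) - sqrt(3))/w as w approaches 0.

-√(3)/3

Substitution gives 0/0. Multiply numerator and denominator by the conjugate √(3 - 2w) + √3.
The numerator becomes (3 - 2w) − 3 = -2w, so the expression simplifies to -2/(√(3 - 2w) + √3).
Letting w → 0 gives -2/(2√3) = -√(3)/3.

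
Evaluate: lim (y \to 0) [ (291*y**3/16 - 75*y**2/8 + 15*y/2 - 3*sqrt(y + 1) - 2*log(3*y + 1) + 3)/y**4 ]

5199/128

Substitution gives 0/0 (the numerator vanishes to order 4).
Expand each term to order y^4: the coefficient of y^4 in -3·√(1 + y) is 15/128 and in -2·ln(1 + 3y) is 81/2.
Lower-order terms cancel with the polynomial part, so the numerator is (5199/128)·y^4 + o(y^4), and the limit is (5199/128)/(1) = 5199/128.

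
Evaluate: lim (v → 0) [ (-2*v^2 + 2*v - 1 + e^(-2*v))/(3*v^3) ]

-4/9

Direct substitution gives 0/0.
Apply L'Hôpital: lim (-4*v + 2 - 2*e^(-2*v))/(9*v^2), still 0/0.
Apply L'Hôpital: lim (-4 + 4*e^(-2*v))/(18*v), still 0/0.
After 3 applications of L'Hôpital's rule the quotient is (-8*e^(-2*v))/(18); substituting v = 0 gives -4/9.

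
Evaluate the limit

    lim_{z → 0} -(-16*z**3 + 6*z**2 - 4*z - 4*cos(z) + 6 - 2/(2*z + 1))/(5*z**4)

193/30

Substitution gives 0/0 (the numerator vanishes to order 4).
Expand each term to order z^4: the coefficient of z^4 in -2·1/(1 + 2z) is -32 and in -4·cos(z) is -1/6.
Lower-order terms cancel with the polynomial part, so the numerator is (-193/6)·z^4 + o(z^4), and the limit is (-193/6)/(-5) = 193/30.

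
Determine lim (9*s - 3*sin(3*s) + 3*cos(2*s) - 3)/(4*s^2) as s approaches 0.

Substitution gives 0/0; apply L'Hôpital's rule 2 times.
After differentiating numerator and denominator 2 times the quotient is (27*sin(3*s) - 12*cos(2*s))/(8); at s = 0 this is -3/2.

-3/2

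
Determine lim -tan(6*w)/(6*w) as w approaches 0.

Substitution gives 0/0.
Since tan(u)/u → 1 as u → 0, tan(6w)/(6w) → 1 and the limit is 6/(-6) = -1.

-1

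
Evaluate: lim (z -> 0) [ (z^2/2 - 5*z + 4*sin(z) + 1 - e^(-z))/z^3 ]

Substitution gives 0/0; apply L'Hôpital's rule 3 times.
After differentiating numerator and denominator 3 times the quotient is (-4*cos(z) + e^(-z))/(6); at z = 0 this is -1/2.

-1/2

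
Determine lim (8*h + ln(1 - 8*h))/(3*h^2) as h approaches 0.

-32/3

Direct substitution gives 0/0.
Apply L'Hôpital: lim (8 - 8/(1 - 8*h))/(6*h), still 0/0.
After 2 applications of L'Hôpital's rule the quotient is (-64/(1 - 8*h)^2)/(6); substituting h = 0 gives -32/3.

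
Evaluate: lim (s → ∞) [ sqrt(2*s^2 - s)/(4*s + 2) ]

√(2)/4

For large |s|, √(2*s^2 - s) ≈ √2·|s| and the denominator ≈ 4s.
Since s → +∞, |s| = s, giving √2/(4) = √(2)/4.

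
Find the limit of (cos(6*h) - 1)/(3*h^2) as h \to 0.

-6

Direct substitution gives 0/0.
Apply L'Hôpital: lim (-6*sin(6*h))/(6*h), still 0/0.
After 2 applications of L'Hôpital's rule the quotient is (-36*cos(6*h))/(6); substituting h = 0 gives -6.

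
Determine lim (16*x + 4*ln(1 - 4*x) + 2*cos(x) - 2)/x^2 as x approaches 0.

-33

Substitution gives 0/0 (the numerator vanishes to order 2).
Expand each term to order x^2: the coefficient of x^2 in 4·ln(1 - 4x) is -32 and in 2·cos(x) is -1.
Lower-order terms cancel with the polynomial part, so the numerator is (-33)·x^2 + o(x^2), and the limit is (-33)/(1) = -33.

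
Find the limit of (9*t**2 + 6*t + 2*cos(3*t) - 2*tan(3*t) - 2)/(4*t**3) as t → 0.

Substitution gives 0/0; apply L'Hôpital's rule 3 times.
After differentiating numerator and denominator 3 times the quotient is (54*sin(3*t) - 324*tan(3*t)^4 - 432*tan(3*t)^2 - 108)/(24); at t = 0 this is -9/2.

-9/2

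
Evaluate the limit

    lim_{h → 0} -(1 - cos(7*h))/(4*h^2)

Substitution gives 0/0.
Use (1 − cos u)/u² → 1/2 with u = 7h: the limit is 7²/(2·(-4)) = -49/8.

-49/8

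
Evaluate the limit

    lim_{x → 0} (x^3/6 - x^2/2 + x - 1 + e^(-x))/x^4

Direct substitution gives 0/0.
Apply L'Hôpital: lim (x^2/2 - x + 1 - e^(-x))/(4*x^3), still 0/0.
Apply L'Hôpital: lim (x - 1 + e^(-x))/(12*x^2), still 0/0.
Apply L'Hôpital: lim (1 - e^(-x))/(24*x), still 0/0.
After 4 applications of L'Hôpital's rule the quotient is (e^(-x))/(24); substituting x = 0 gives 1/24.

1/24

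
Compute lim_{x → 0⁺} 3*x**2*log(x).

This is a 0·(−∞) form. Rewrite as 3·ln(x) / x^(−2) and apply L'Hôpital:
the derivative quotient is 3·(1/x) / (−2·x^(−3)) = (-3/2)·x^2 → 0.

0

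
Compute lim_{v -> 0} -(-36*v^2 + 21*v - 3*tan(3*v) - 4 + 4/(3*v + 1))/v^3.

Substitution gives 0/0 (the numerator vanishes to order 3).
Expand each term to order v^3: the coefficient of v^3 in 4·1/(1 + 3v) is -108 and in -3·tan(3v) is -27.
Lower-order terms cancel with the polynomial part, so the numerator is (-135)·v^3 + o(v^3), and the limit is (-135)/(-1) = 135.

135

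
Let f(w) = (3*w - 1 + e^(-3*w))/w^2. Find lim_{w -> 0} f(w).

Direct substitution gives 0/0.
Apply L'Hôpital: lim (3 - 3*e^(-3*w))/(2*w), still 0/0.
After 2 applications of L'Hôpital's rule the quotient is (9*e^(-3*w))/(2); substituting w = 0 gives 9/2.

9/2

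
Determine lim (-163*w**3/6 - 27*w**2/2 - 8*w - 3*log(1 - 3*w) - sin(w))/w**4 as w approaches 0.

243/4

Substitution gives 0/0 (the numerator vanishes to order 4).
Expand each term to order w^4: the coefficient of w^4 in -3·ln(1 - 3w) is 243/4 and in −sin(w) is 0.
Lower-order terms cancel with the polynomial part, so the numerator is (243/4)·w^4 + o(w^4), and the limit is (243/4)/(1) = 243/4.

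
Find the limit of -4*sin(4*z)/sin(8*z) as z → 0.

-2

Substitution gives 0/0.
Divide numerator and denominator by z: sin(4z)/z → 4 and sin(8z)/z → 8, so the limit is -4·4/8 = -2.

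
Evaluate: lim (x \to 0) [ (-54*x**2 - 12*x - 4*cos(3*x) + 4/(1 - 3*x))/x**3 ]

108

Substitution gives 0/0; apply L'Hôpital's rule 3 times.
After differentiating numerator and denominator 3 times the quotient is (-108*sin(3*x) + 648/(3*x - 1)^4)/(6); at x = 0 this is 108.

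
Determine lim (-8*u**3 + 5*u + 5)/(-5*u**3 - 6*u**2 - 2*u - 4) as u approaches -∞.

8/5

Numerator and denominator both have degree 3.
Dividing every term by u^3, all lower-order terms vanish and the limit is the ratio of leading coefficients, -8/(-5) = 8/5.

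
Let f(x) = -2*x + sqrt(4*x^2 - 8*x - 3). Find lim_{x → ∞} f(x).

-2

An ∞ − ∞ form. Rationalising with the conjugate, the difference becomes (-8x - 3) / (√(4*x^2 - 8*x - 3) + 2x).
For large x the denominator behaves like 2·2x, so the quotient tends to -8/4 = -2.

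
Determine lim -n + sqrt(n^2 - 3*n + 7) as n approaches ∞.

This has the form ∞ − ∞. Multiply and divide by the conjugate √(n^2 - 3*n + 7) + n.
That gives (-3n + 7) / (√(n^2 - 3*n + 7) + n).
Divide numerator and denominator by n: the limit is -3/(2·1) = -3/2.

-3/2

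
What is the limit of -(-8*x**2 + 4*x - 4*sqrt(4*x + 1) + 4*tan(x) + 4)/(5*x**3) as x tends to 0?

44/15

Substitution gives 0/0 (the numerator vanishes to order 3).
Expand each term to order x^3: the coefficient of x^3 in 4·tan(x) is 4/3 and in -4·√(1 + 4x) is -16.
Lower-order terms cancel with the polynomial part, so the numerator is (-44/3)·x^3 + o(x^3), and the limit is (-44/3)/(-5) = 44/15.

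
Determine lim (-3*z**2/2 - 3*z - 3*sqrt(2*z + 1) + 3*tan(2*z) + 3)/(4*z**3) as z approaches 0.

13/8

Substitution gives 0/0; apply L'Hôpital's rule 3 times.
After differentiating numerator and denominator 3 times the quotient is (144*tan(2*z)^2/cos(2*z)^2 + 48/cos(2*z)^2 - 9/(2*z + 1)^(5/2))/(24); at z = 0 this is 13/8.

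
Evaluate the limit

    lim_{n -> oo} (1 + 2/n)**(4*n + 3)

The base → 1 and the exponent → ∞: a 1^∞ form.
Take logarithms: (4n + 3)·ln(1 + 2/n). Since ln(1+u) ~ u for small u, this behaves like (4n)·(2/n) → 8.
So the limit is e^(8).

e^(8)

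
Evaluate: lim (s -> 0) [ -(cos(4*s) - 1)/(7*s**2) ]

Direct substitution gives 0/0.
Apply L'Hôpital: lim (-4*sin(4*s))/(-14*s), still 0/0.
After 2 applications of L'Hôpital's rule the quotient is (-16*cos(4*s))/(-14); substituting s = 0 gives 8/7.

8/7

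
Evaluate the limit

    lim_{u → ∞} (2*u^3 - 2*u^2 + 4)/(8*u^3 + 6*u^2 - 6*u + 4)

1/4

Numerator and denominator both have degree 3.
Dividing every term by u^3, all lower-order terms vanish and the limit is the ratio of leading coefficients, 2/(8) = 1/4.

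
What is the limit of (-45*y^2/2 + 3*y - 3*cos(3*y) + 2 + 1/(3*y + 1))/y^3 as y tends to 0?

-27

Substitution gives 0/0 (the numerator vanishes to order 3).
Expand each term to order y^3: the coefficient of y^3 in 1/(1 + 3y) is -27 and in -3·cos(3y) is 0.
Lower-order terms cancel with the polynomial part, so the numerator is (-27)·y^3 + o(y^3), and the limit is (-27)/(1) = -27.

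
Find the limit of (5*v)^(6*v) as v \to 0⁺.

1

Base → 0⁺ and exponent → 0⁺: a 0^0 form.
Take logs: 6v·ln(5v). This is 0·(−∞); rewriting as ln(5v)/(1/(6v)) and applying L'Hôpital gives 0.
Hence the limit is e^0 = 1.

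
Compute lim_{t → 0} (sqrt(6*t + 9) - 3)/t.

1

A 0/0 form; rationalise with √(9 + 6t) + √9. This collapses the numerator to 6t, leaving 6/(√(9 + 6t) + √9) → 6/(2√9) = 1.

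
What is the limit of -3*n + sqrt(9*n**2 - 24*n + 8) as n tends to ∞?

-4

An ∞ − ∞ form. Rationalising with the conjugate, the difference becomes (-24n + 8) / (√(9*n^2 - 24*n + 8) + 3n).
For large n the denominator behaves like 2·3n, so the quotient tends to -24/6 = -4.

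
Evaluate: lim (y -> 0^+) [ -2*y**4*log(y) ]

This is a 0·(−∞) form. Rewrite as -2·ln(y) / y^(−4) and apply L'Hôpital:
the derivative quotient is -2·(1/y) / (−4·y^(−5)) = (2/4)·y^4 → 0.

0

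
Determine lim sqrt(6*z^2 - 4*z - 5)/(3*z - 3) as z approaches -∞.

For large |z|, √(6*z^2 - 4*z - 5) ≈ √6·|z| and the denominator ≈ 3z.
Since z → −∞, |z| = −z, giving −√6/(3) = -√(6)/3.

-√(6)/3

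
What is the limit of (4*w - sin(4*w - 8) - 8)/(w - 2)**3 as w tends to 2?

32/3

Direct substitution gives 0/0.
Apply L'Hôpital: lim (4 - 4*cos(4*w - 8))/(3*(w - 2)^2), still 0/0.
Apply L'Hôpital: lim (16*sin(4*w - 8))/(6*w - 12), still 0/0.
After 3 applications of L'Hôpital's rule the quotient is (64*cos(4*w - 8))/(6); substituting w = 2 gives 32/3.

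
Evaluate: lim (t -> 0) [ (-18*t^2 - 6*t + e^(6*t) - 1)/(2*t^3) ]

Direct substitution gives 0/0.
Apply L'Hôpital: lim (-36*t + 6*e^(6*t) - 6)/(6*t^2), still 0/0.
Apply L'Hôpital: lim (36*e^(6*t) - 36)/(12*t), still 0/0.
After 3 applications of L'Hôpital's rule the quotient is (216*e^(6*t))/(12); substituting t = 0 gives 18.

18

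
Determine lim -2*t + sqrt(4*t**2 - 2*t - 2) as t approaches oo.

An ∞ − ∞ form. Rationalising with the conjugate, the difference becomes (-2t - 2) / (√(4*t^2 - 2*t - 2) + 2t).
For large t the denominator behaves like 2·2t, so the quotient tends to -2/4 = -1/2.

-1/2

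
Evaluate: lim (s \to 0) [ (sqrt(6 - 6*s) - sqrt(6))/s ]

-√(6)/2

A 0/0 form; rationalise with √(6 - 6s) + √6. This collapses the numerator to -6s, leaving -6/(√(6 - 6s) + √6) → -6/(2√6) = -√(6)/2.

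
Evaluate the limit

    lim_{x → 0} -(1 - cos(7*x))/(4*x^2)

Substitution gives 0/0.
Use (1 − cos u)/u² → 1/2 with u = 7x: the limit is 7²/(2·(-4)) = -49/8.

-49/8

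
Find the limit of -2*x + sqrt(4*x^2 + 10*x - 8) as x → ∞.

5/2

An ∞ − ∞ form. Rationalising with the conjugate, the difference becomes (10x - 8) / (√(4*x^2 + 10*x - 8) + 2x).
For large x the denominator behaves like 2·2x, so the quotient tends to 10/4 = 5/2.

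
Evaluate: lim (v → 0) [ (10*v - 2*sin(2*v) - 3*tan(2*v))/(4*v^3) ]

-4/3

Substitution gives 0/0; apply L'Hôpital's rule 3 times.
After differentiating numerator and denominator 3 times the quotient is (16*cos(2*v) - 144*tan(2*v)^4 - 192*tan(2*v)^2 - 48)/(24); at v = 0 this is -4/3.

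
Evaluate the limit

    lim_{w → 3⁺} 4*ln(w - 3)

-∞

As w → 3⁺, w - 3 → 0⁺ and ln(w - 3) → −∞.
Multiplying by 4 gives -∞.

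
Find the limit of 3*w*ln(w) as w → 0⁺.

This is a 0·(−∞) form. Rewrite as 3·ln(w) / w^(−1) and apply L'Hôpital:
the derivative quotient is 3·(1/w) / (−1·w^(−2)) = (-3/1)·w^1 → 0.

0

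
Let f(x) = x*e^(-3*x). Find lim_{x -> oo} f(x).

Write as x^1/e^{3x}, an ∞/∞ form.
Exponential growth dominates any polynomial, so repeated L'Hôpital (or the standard result) gives 0.

0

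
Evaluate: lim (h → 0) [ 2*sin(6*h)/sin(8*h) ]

Substitution gives 0/0.
Divide numerator and denominator by h: sin(6h)/h → 6 and sin(8h)/h → 8, so the limit is 2·6/8 = 3/2.

3/2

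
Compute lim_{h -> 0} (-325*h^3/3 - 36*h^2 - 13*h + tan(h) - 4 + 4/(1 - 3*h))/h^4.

324

Substitution gives 0/0; apply L'Hôpital's rule 4 times.
After differentiating numerator and denominator 4 times the quotient is (24*tan(h)^3/cos(h)^2 + 16*tan(h)/cos(h)^2 - 7776/(3*h - 1)^5)/(24); at h = 0 this is 324.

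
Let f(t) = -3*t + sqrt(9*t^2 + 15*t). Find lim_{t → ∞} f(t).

5/2

This has the form ∞ − ∞. Multiply and divide by the conjugate √(9*t^2 + 15*t) + 3t.
That gives (15t) / (√(9*t^2 + 15*t) + 3t).
Divide numerator and denominator by t: the limit is 15/(2·3) = 5/2.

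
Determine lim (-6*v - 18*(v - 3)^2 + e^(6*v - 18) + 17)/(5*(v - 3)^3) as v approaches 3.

36/5

Direct substitution gives 0/0.
Apply L'Hôpital: lim (-36*v + 6*e^(6*v - 18) + 102)/(15*(v - 3)^2), still 0/0.
Apply L'Hôpital: lim (36*e^(6*v - 18) - 36)/(30*v - 90), still 0/0.
After 3 applications of L'Hôpital's rule the quotient is (216*e^(6*v - 18))/(30); substituting v = 3 gives 36/5.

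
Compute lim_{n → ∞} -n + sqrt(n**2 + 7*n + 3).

This has the form ∞ − ∞. Multiply and divide by the conjugate √(n^2 + 7*n + 3) + n.
That gives (7n + 3) / (√(n^2 + 7*n + 3) + n).
Divide numerator and denominator by n: the limit is 7/(2·1) = 7/2.

7/2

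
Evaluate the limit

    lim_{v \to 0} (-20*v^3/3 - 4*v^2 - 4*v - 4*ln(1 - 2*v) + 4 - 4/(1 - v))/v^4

Substitution gives 0/0 (the numerator vanishes to order 4).
Expand each term to order v^4: the coefficient of v^4 in -4·1/(1 - v) is -4 and in -4·ln(1 - 2v) is 16.
Lower-order terms cancel with the polynomial part, so the numerator is (12)·v^4 + o(v^4), and the limit is (12)/(1) = 12.

12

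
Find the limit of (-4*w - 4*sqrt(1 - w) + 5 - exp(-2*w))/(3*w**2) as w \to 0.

-1/2

Substitution gives 0/0 (the numerator vanishes to order 2).
Expand each term to order w^2: the coefficient of w^2 in −e^(-2w) is -2 and in -4·√(1 - w) is 1/2.
Lower-order terms cancel with the polynomial part, so the numerator is (-3/2)·w^2 + o(w^2), and the limit is (-3/2)/(3) = -1/2.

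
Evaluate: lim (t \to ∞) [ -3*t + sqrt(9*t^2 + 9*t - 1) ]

3/2

This has the form ∞ − ∞. Multiply and divide by the conjugate √(9*t^2 + 9*t - 1) + 3t.
That gives (9t - 1) / (√(9*t^2 + 9*t - 1) + 3t).
Divide numerator and denominator by t: the limit is 9/(2·3) = 3/2.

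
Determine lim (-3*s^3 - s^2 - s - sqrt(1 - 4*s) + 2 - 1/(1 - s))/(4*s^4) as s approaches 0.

Substitution gives 0/0; apply L'Hôpital's rule 4 times.
After differentiating numerator and denominator 4 times the quotient is (24/(s - 1)^5 + 240/(1 - 4*s)^(7/2))/(96); at s = 0 this is 9/4.

9/4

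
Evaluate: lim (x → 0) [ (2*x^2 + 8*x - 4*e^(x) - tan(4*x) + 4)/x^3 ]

Substitution gives 0/0; apply L'Hôpital's rule 3 times.
After differentiating numerator and denominator 3 times the quotient is (-4*e^(x) - 384*tan(4*x)^4 - 512*tan(4*x)^2 - 128)/(6); at x = 0 this is -22.

-22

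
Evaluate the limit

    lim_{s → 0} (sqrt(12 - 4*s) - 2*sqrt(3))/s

-√(3)/3

A 0/0 form; rationalise with √(12 - 4s) + √12. This collapses the numerator to -4s, leaving -4/(√(12 - 4s) + √12) → -4/(2√12) = -√(3)/3.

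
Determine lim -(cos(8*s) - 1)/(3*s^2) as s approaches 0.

Direct substitution gives 0/0.
Apply L'Hôpital: lim (-8*sin(8*s))/(-6*s), still 0/0.
After 2 applications of L'Hôpital's rule the quotient is (-64*cos(8*s))/(-6); substituting s = 0 gives 32/3.

32/3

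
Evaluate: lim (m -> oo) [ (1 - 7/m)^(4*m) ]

Write it as [(1 - 7/m)^m]^(4) · (1 - 7/m)^(0). The bracketed term tends to e^(-7) and the second factor to 1, so the limit is e^(-28).

e^(-28)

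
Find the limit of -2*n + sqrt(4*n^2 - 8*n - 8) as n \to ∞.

This has the form ∞ − ∞. Multiply and divide by the conjugate √(4*n^2 - 8*n - 8) + 2n.
That gives (-8n - 8) / (√(4*n^2 - 8*n - 8) + 2n).
Divide numerator and denominator by n: the limit is -8/(2·2) = -2.

-2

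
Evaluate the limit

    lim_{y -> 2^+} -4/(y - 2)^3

As y → 2⁺, (y - 2) → 0⁺, so (y - 2)^3 → 0⁺ and -4/(y - 2)^3 → -∞.

-∞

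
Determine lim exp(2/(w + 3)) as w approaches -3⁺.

∞

As w → -3⁺, 2/(w + 3) → +∞, so e^(2/(w + 3)) → ∞.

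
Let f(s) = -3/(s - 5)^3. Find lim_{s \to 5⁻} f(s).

As s → 5⁻, (s - 5) → 0⁻, so (s - 5)^3 → 0⁻ and -3/(s - 5)^3 → ∞.

∞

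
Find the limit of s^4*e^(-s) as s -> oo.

0

Write as s^4/e^{1s}, an ∞/∞ form.
Exponential growth dominates any polynomial, so repeated L'Hôpital (or the standard result) gives 0.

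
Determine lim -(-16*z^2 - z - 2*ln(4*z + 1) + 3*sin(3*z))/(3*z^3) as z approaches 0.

Substitution gives 0/0 (the numerator vanishes to order 3).
Expand each term to order z^3: the coefficient of z^3 in 3·sin(3z) is -27/2 and in -2·ln(1 + 4z) is -128/3.
Lower-order terms cancel with the polynomial part, so the numerator is (-337/6)·z^3 + o(z^3), and the limit is (-337/6)/(-3) = 337/18.

337/18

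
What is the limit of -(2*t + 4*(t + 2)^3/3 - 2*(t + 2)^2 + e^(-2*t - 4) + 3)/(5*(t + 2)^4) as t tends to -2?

Direct substitution gives 0/0.
Apply L'Hôpital: lim (-4*t + 4*(t + 2)^2 - 2*e^(-2*t - 4) - 6)/(-20*(t + 2)^3), still 0/0.
Apply L'Hôpital: lim (8*t + 4*e^(-2*t - 4) + 12)/(-60*(t + 2)^2), still 0/0.
Apply L'Hôpital: lim (8 - 8*e^(-2*t - 4))/(-120*t - 240), still 0/0.
After 4 applications of L'Hôpital's rule the quotient is (16*e^(-2*t - 4))/(-120); substituting t = -2 gives -2/15.

-2/15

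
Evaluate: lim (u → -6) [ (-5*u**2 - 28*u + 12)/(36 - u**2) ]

8/3

Direct substitution gives 0/0, so factor. Both numerator and denominator have (u + 6) as a factor.
After cancelling, the expression reduces to (2 - 5*u)/(6 - u).
Substituting u = -6 gives 8/3.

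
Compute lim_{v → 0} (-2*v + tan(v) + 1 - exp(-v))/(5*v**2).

-1/10

Substitution gives 0/0 (the numerator vanishes to order 2).
Expand each term to order v^2: the coefficient of v^2 in tan(v) is 0 and in −e^(-v) is -1/2.
Lower-order terms cancel with the polynomial part, so the numerator is (-1/2)·v^2 + o(v^2), and the limit is (-1/2)/(5) = -1/10.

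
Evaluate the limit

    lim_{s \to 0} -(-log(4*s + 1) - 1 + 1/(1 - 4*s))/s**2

-24

Substitution gives 0/0 (the numerator vanishes to order 2).
Expand each term to order s^2: the coefficient of s^2 in 1/(1 - 4s) is 16 and in −ln(1 + 4s) is 8.
Lower-order terms cancel with the polynomial part, so the numerator is (24)·s^2 + o(s^2), and the limit is (24)/(-1) = -24.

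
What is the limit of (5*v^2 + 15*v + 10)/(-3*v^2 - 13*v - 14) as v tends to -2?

5

Direct substitution gives 0/0, so factor. Both numerator and denominator have (v + 2) as a factor.
After cancelling, the expression reduces to (5*v + 5)/(-3*v - 7).
Substituting v = -2 gives 5.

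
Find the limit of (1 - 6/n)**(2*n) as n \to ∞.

e^(-12)

The base → 1 and the exponent → ∞: a 1^∞ form.
Take logarithms: (2n)·ln(1 - 6/n). Since ln(1+u) ~ u for small u, this behaves like (2n)·(-6/n) → -12.
So the limit is e^(-12).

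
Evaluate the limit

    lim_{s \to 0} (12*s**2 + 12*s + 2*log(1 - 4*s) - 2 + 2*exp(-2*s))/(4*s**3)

Substitution gives 0/0 (the numerator vanishes to order 3).
Expand each term to order s^3: the coefficient of s^3 in 2·ln(1 - 4s) is -128/3 and in 2·e^(-2s) is -8/3.
Lower-order terms cancel with the polynomial part, so the numerator is (-136/3)·s^3 + o(s^3), and the limit is (-136/3)/(4) = -34/3.

-34/3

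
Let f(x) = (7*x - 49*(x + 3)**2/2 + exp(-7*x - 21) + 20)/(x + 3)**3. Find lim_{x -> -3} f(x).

-343/6

Direct substitution gives 0/0.
Apply L'Hôpital: lim (-49*x - 7*e^(-7*x - 21) - 140)/(3*(x + 3)^2), still 0/0.
Apply L'Hôpital: lim (49*e^(-7*x - 21) - 49)/(6*x + 18), still 0/0.
After 3 applications of L'Hôpital's rule the quotient is (-343*e^(-7*x - 21))/(6); substituting x = -3 gives -343/6.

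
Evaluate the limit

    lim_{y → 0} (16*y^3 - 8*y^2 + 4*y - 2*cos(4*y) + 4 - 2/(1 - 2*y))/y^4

-160/3

Substitution gives 0/0; apply L'Hôpital's rule 4 times.
After differentiating numerator and denominator 4 times the quotient is (-512*cos(4*y) + 768/(2*y - 1)^5)/(24); at y = 0 this is -160/3.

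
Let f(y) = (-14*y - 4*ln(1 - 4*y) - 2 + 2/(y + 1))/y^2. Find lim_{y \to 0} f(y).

34

Substitution gives 0/0; apply L'Hôpital's rule 2 times.
After differentiating numerator and denominator 2 times the quotient is (64/(4*y - 1)^2 + 4/(y + 1)^3)/(2); at y = 0 this is 34.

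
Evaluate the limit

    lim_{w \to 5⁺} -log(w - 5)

As w → 5⁺, w - 5 → 0⁺ and ln(w - 5) → −∞.
Multiplying by -1 gives ∞.

∞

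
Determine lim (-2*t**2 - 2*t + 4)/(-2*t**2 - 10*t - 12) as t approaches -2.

-3

Direct substitution gives 0/0, so factor. Both numerator and denominator have (t + 2) as a factor.
After cancelling, the expression reduces to (2 - 2*t)/(-2*t - 6).
Substituting t = -2 gives -3.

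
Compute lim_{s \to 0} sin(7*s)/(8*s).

Substitution gives 0/0.
Write it as (7/8)·sin(7s)/(7s); since sin(u)/u → 1, the limit is 7/8.

7/8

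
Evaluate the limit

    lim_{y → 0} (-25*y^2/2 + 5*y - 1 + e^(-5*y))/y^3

-125/6

Direct substitution gives 0/0.
Apply L'Hôpital: lim (-25*y + 5 - 5*e^(-5*y))/(3*y^2), still 0/0.
Apply L'Hôpital: lim (-25 + 25*e^(-5*y))/(6*y), still 0/0.
After 3 applications of L'Hôpital's rule the quotient is (-125*e^(-5*y))/(6); substituting y = 0 gives -125/6.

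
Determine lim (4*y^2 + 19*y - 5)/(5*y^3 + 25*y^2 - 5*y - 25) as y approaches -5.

Direct substitution gives 0/0, so factor. Both numerator and denominator have (y + 5) as a factor.
After cancelling, the expression reduces to (4*y - 1)/(5*y^2 - 5).
Substituting y = -5 gives -7/40.

-7/40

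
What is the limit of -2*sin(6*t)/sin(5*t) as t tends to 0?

Substitution gives 0/0.
Divide numerator and denominator by t: sin(6t)/t → 6 and sin(5t)/t → 5, so the limit is -2·6/5 = -12/5.

-12/5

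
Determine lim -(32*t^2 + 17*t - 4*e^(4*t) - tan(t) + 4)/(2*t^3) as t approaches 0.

43/2

Substitution gives 0/0; apply L'Hôpital's rule 3 times.
After differentiating numerator and denominator 3 times the quotient is (-256*e^(4*t) - 6*tan(t)^4 - 8*tan(t)^2 - 2)/(-12); at t = 0 this is 43/2.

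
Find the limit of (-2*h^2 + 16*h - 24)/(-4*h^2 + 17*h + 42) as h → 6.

At h = 6 both the top and bottom vanish — a removable singularity. Factoring out (h - 6) from each leaves (4 - 2*h)/(-4*h - 7), which at h = 6 equals 8/31.

8/31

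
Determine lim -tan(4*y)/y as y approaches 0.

Substitution gives 0/0.
Since tan(u)/u → 1 as u → 0, tan(4y)/(4y) → 1 and the limit is 4/(-1) = -4.

-4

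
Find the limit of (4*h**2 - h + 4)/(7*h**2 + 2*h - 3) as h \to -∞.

Numerator and denominator both have degree 2.
Dividing every term by h^2, all lower-order terms vanish and the limit is the ratio of leading coefficients, 4/(7) = 4/7.

4/7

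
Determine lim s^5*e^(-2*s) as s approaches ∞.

Write as s^5/e^{2s}, an ∞/∞ form.
Exponential growth dominates any polynomial, so repeated L'Hôpital (or the standard result) gives 0.

0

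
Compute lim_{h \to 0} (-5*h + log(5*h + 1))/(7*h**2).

Direct substitution gives 0/0.
Apply L'Hôpital: lim (-5 + 5/(5*h + 1))/(14*h), still 0/0.
After 2 applications of L'Hôpital's rule the quotient is (-25/(5*h + 1)^2)/(14); substituting h = 0 gives -25/14.

-25/14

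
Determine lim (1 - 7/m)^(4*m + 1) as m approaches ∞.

e^(-28)

Let L be the limit and take ln: ln L = lim (4m + 1)·ln(1 - 7/m) = lim (4m + 1)·(-7/m + O(1/m²)) = -28.
Hence L = e^(-28).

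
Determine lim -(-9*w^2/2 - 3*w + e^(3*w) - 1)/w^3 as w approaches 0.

Direct substitution gives 0/0.
Apply L'Hôpital: lim (-9*w + 3*e^(3*w) - 3)/(-3*w^2), still 0/0.
Apply L'Hôpital: lim (9*e^(3*w) - 9)/(-6*w), still 0/0.
After 3 applications of L'Hôpital's rule the quotient is (27*e^(3*w))/(-6); substituting w = 0 gives -9/2.

-9/2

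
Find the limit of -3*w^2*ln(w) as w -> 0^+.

This is a 0·(−∞) form. Rewrite as -3·ln(w) / w^(−2) and apply L'Hôpital:
the derivative quotient is -3·(1/w) / (−2·w^(−3)) = (3/2)·w^2 → 0.

0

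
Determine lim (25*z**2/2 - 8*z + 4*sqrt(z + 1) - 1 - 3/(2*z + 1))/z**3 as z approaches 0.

97/4

Substitution gives 0/0; apply L'Hôpital's rule 3 times.
After differentiating numerator and denominator 3 times the quotient is (144/(2*z + 1)^4 + 3/(2*(z + 1)^(5/2)))/(6); at z = 0 this is 97/4.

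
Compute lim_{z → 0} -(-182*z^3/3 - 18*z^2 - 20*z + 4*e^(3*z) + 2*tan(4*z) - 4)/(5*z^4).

Substitution gives 0/0 (the numerator vanishes to order 4).
Expand each term to order z^4: the coefficient of z^4 in 4·e^(3z) is 27/2 and in 2·tan(4z) is 0.
Lower-order terms cancel with the polynomial part, so the numerator is (27/2)·z^4 + o(z^4), and the limit is (27/2)/(-5) = -27/10.

-27/10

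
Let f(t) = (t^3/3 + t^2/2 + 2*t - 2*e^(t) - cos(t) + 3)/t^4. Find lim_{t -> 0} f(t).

-1/8

Substitution gives 0/0 (the numerator vanishes to order 4).
Expand each term to order t^4: the coefficient of t^4 in −cos(t) is -1/24 and in -2·e^(t) is -1/12.
Lower-order terms cancel with the polynomial part, so the numerator is (-1/8)·t^4 + o(t^4), and the limit is (-1/8)/(1) = -1/8.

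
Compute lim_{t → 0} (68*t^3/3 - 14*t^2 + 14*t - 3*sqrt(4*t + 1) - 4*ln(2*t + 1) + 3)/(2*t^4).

23

Substitution gives 0/0; apply L'Hôpital's rule 4 times.
After differentiating numerator and denominator 4 times the quotient is (720/(4*t + 1)^(7/2) + 384/(2*t + 1)^4)/(48); at t = 0 this is 23.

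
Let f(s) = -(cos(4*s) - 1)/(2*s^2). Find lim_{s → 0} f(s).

Direct substitution gives 0/0.
Apply L'Hôpital: lim (-4*sin(4*s))/(-4*s), still 0/0.
After 2 applications of L'Hôpital's rule the quotient is (-16*cos(4*s))/(-4); substituting s = 0 gives 4.

4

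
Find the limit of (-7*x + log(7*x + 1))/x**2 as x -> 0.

-49/2

Direct substitution gives 0/0.
Apply L'Hôpital: lim (-7 + 7/(7*x + 1))/(2*x), still 0/0.
After 2 applications of L'Hôpital's rule the quotient is (-49/(7*x + 1)^2)/(2); substituting x = 0 gives -49/2.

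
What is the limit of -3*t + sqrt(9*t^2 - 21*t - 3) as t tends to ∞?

An ∞ − ∞ form. Rationalising with the conjugate, the difference becomes (-21t - 3) / (√(9*t^2 - 21*t - 3) + 3t).
For large t the denominator behaves like 2·3t, so the quotient tends to -21/6 = -7/2.

-7/2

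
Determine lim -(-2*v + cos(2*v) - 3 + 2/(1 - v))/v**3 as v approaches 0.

-2

Substitution gives 0/0 (the numerator vanishes to order 3).
Expand each term to order v^3: the coefficient of v^3 in cos(2v) is 0 and in 2·1/(1 - v) is 2.
Lower-order terms cancel with the polynomial part, so the numerator is (2)·v^3 + o(v^3), and the limit is (2)/(-1) = -2.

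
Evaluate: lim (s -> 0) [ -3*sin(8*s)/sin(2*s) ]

Substitution gives 0/0.
Divide numerator and denominator by s: sin(8s)/s → 8 and sin(2s)/s → 2, so the limit is -3·8/2 = -12.

-12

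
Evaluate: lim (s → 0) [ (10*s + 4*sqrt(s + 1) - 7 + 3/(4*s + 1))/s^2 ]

Substitution gives 0/0 (the numerator vanishes to order 2).
Expand each term to order s^2: the coefficient of s^2 in 4·√(1 + s) is -1/2 and in 3·1/(1 + 4s) is 48.
Lower-order terms cancel with the polynomial part, so the numerator is (95/2)·s^2 + o(s^2), and the limit is (95/2)/(1) = 95/2.

95/2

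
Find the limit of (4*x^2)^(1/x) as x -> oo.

Base → ∞ and exponent → 0: an ∞^0 form.
Take logs: (1/x)·ln(4·x^2) = (ln 4 + 2·ln x)/x → 0.
So the limit is e^0 = 1.

1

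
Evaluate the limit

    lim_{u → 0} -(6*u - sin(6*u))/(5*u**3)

Direct substitution gives 0/0.
Apply L'Hôpital: lim (6 - 6*cos(6*u))/(-15*u^2), still 0/0.
Apply L'Hôpital: lim (36*sin(6*u))/(-30*u), still 0/0.
After 3 applications of L'Hôpital's rule the quotient is (216*cos(6*u))/(-30); substituting u = 0 gives -36/5.

-36/5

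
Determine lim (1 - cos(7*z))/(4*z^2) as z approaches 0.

49/8

Substitution gives 0/0.
Use (1 − cos u)/u² → 1/2 with u = 7z: the limit is 7²/(2·4) = 49/8.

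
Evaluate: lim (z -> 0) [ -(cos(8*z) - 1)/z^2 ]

Direct substitution gives 0/0.
Apply L'Hôpital: lim (-8*sin(8*z))/(-2*z), still 0/0.
After 2 applications of L'Hôpital's rule the quotient is (-64*cos(8*z))/(-2); substituting z = 0 gives 32.

32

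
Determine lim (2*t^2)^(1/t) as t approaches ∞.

1

Base → ∞ and exponent → 0: an ∞^0 form.
Take logs: (1/t)·ln(2·t^2) = (ln 2 + 2·ln t)/t → 0.
So the limit is e^0 = 1.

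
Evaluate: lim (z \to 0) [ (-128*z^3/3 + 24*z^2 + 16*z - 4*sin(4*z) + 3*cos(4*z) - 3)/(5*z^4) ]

Substitution gives 0/0; apply L'Hôpital's rule 4 times.
After differentiating numerator and denominator 4 times the quotient is (-1024*sin(4*z) + 768*cos(4*z))/(120); at z = 0 this is 32/5.

32/5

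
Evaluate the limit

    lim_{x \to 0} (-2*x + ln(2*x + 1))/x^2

-2

Direct substitution gives 0/0.
Apply L'Hôpital: lim (-2 + 2/(2*x + 1))/(2*x), still 0/0.
After 2 applications of L'Hôpital's rule the quotient is (-4/(2*x + 1)^2)/(2); substituting x = 0 gives -2.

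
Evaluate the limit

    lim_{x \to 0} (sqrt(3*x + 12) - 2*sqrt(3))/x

Substitution gives 0/0. Multiply numerator and denominator by the conjugate √(12 + 3x) + √12.
The numerator becomes (12 + 3x) − 12 = 3x, so the expression simplifies to 3/(√(12 + 3x) + √12).
Letting x → 0 gives 3/(2√12) = √(3)/4.

√(3)/4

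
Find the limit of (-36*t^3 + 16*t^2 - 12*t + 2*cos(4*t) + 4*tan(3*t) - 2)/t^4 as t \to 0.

Substitution gives 0/0 (the numerator vanishes to order 4).
Expand each term to order t^4: the coefficient of t^4 in 4·tan(3t) is 0 and in 2·cos(4t) is 64/3.
Lower-order terms cancel with the polynomial part, so the numerator is (64/3)·t^4 + o(t^4), and the limit is (64/3)/(1) = 64/3.

64/3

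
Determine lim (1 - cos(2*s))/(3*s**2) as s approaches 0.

2/3

Substitution gives 0/0.
Use (1 − cos u)/u² → 1/2 with u = 2s: the limit is 2²/(2·3) = 2/3.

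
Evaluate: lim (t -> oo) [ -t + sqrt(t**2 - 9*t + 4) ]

-9/2

This has the form ∞ − ∞. Multiply and divide by the conjugate √(t^2 - 9*t + 4) + t.
That gives (-9t + 4) / (√(t^2 - 9*t + 4) + t).
Divide numerator and denominator by t: the limit is -9/(2·1) = -9/2.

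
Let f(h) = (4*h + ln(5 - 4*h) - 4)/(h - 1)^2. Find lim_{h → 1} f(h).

Direct substitution gives 0/0.
Apply L'Hôpital: lim (4 - 4/(5 - 4*h))/(2*h - 2), still 0/0.
After 2 applications of L'Hôpital's rule the quotient is (-16/(5 - 4*h)^2)/(2); substituting h = 1 gives -8.

-8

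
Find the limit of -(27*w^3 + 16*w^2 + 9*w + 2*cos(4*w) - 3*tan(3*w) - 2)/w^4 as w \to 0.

-64/3

Substitution gives 0/0 (the numerator vanishes to order 4).
Expand each term to order w^4: the coefficient of w^4 in 2·cos(4w) is 64/3 and in -3·tan(3w) is 0.
Lower-order terms cancel with the polynomial part, so the numerator is (64/3)·w^4 + o(w^4), and the limit is (64/3)/(-1) = -64/3.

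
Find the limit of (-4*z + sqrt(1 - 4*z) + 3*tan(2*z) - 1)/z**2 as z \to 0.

Substitution gives 0/0; apply L'Hôpital's rule 2 times.
After differentiating numerator and denominator 2 times the quotient is (24*tan(2*z)/cos(2*z)^2 - 4/(1 - 4*z)^(3/2))/(2); at z = 0 this is -2.

-2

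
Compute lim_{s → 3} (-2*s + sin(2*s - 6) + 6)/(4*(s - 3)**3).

Direct substitution gives 0/0.
Apply L'Hôpital: lim (2*cos(2*s - 6) - 2)/(12*(s - 3)^2), still 0/0.
Apply L'Hôpital: lim (-4*sin(2*s - 6))/(24*s - 72), still 0/0.
After 3 applications of L'Hôpital's rule the quotient is (-8*cos(2*s - 6))/(24); substituting s = 3 gives -1/3.

-1/3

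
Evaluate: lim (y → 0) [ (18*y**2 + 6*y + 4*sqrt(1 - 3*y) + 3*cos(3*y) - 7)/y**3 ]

Substitution gives 0/0 (the numerator vanishes to order 3).
Expand each term to order y^3: the coefficient of y^3 in 3·cos(3y) is 0 and in 4·√(1 - 3y) is -27/4.
Lower-order terms cancel with the polynomial part, so the numerator is (-27/4)·y^3 + o(y^3), and the limit is (-27/4)/(1) = -27/4.

-27/4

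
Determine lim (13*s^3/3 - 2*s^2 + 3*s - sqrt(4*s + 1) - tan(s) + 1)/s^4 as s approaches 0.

10

Substitution gives 0/0 (the numerator vanishes to order 4).
Expand each term to order s^4: the coefficient of s^4 in −√(1 + 4s) is 10 and in −tan(s) is 0.
Lower-order terms cancel with the polynomial part, so the numerator is (10)·s^4 + o(s^4), and the limit is (10)/(1) = 10.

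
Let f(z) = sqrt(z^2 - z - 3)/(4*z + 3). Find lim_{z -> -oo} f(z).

-1/4

For large |z|, √(z^2 - z - 3) ≈ √1·|z| and the denominator ≈ 4z.
Since z → −∞, |z| = −z, giving −√1/(4) = -1/4.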